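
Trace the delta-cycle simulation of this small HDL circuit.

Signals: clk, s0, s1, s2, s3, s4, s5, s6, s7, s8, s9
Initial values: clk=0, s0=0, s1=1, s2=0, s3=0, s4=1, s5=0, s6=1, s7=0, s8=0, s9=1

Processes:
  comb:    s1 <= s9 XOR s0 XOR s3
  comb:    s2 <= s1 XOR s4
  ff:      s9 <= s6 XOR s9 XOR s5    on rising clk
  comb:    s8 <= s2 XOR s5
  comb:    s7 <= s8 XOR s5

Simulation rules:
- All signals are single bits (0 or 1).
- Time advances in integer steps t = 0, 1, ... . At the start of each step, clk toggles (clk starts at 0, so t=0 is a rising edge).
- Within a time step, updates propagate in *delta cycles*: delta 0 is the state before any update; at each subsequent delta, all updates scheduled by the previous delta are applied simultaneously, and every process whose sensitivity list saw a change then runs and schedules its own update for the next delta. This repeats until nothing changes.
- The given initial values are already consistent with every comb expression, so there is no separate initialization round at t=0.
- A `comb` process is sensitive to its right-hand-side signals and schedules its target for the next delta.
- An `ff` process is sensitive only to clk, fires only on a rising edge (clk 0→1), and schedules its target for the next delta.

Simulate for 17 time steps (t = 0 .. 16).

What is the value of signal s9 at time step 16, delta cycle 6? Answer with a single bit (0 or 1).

0

[bits: s8,s7,s0,s4,s3,s2,clk,s1,s9,s5,s6]
t=0: Δ0=00010001101 Δ1=00010011101 Δ2=00010011001 Δ3=00010010001 Δ4=00010110001 Δ5=10010110001 Δ6=11010110001 | 6Δ
t=1: Δ0=11010110001 Δ1=11010100001 | 1Δ
t=2: Δ0=11010100001 Δ1=11010110001 Δ2=11010110101 Δ3=11010111101 Δ4=11010011101 Δ5=01010011101 Δ6=00010011101 | 6Δ
t=3: Δ0=00010011101 Δ1=00010001101 | 1Δ
t=4: Δ0=00010001101 Δ1=00010011101 Δ2=00010011001 Δ3=00010010001 Δ4=00010110001 Δ5=10010110001 Δ6=11010110001 | 6Δ
t=5: Δ0=11010110001 Δ1=11010100001 | 1Δ
t=6: Δ0=11010100001 Δ1=11010110001 Δ2=11010110101 Δ3=11010111101 Δ4=11010011101 Δ5=01010011101 Δ6=00010011101 | 6Δ
t=7: Δ0=00010011101 Δ1=00010001101 | 1Δ
t=8: Δ0=00010001101 Δ1=00010011101 Δ2=00010011001 Δ3=00010010001 Δ4=00010110001 Δ5=10010110001 Δ6=11010110001 | 6Δ
t=9: Δ0=11010110001 Δ1=11010100001 | 1Δ
t=10: Δ0=11010100001 Δ1=11010110001 Δ2=11010110101 Δ3=11010111101 Δ4=11010011101 Δ5=01010011101 Δ6=00010011101 | 6Δ
t=11: Δ0=00010011101 Δ1=00010001101 | 1Δ
t=12: Δ0=00010001101 Δ1=00010011101 Δ2=00010011001 Δ3=00010010001 Δ4=00010110001 Δ5=10010110001 Δ6=11010110001 | 6Δ
t=13: Δ0=11010110001 Δ1=11010100001 | 1Δ
t=14: Δ0=11010100001 Δ1=11010110001 Δ2=11010110101 Δ3=11010111101 Δ4=11010011101 Δ5=01010011101 Δ6=00010011101 | 6Δ
t=15: Δ0=00010011101 Δ1=00010001101 | 1Δ
t=16: Δ0=00010001101 Δ1=00010011101 Δ2=00010011001 Δ3=00010010001 Δ4=00010110001 Δ5=10010110001 Δ6=11010110001 | 6Δ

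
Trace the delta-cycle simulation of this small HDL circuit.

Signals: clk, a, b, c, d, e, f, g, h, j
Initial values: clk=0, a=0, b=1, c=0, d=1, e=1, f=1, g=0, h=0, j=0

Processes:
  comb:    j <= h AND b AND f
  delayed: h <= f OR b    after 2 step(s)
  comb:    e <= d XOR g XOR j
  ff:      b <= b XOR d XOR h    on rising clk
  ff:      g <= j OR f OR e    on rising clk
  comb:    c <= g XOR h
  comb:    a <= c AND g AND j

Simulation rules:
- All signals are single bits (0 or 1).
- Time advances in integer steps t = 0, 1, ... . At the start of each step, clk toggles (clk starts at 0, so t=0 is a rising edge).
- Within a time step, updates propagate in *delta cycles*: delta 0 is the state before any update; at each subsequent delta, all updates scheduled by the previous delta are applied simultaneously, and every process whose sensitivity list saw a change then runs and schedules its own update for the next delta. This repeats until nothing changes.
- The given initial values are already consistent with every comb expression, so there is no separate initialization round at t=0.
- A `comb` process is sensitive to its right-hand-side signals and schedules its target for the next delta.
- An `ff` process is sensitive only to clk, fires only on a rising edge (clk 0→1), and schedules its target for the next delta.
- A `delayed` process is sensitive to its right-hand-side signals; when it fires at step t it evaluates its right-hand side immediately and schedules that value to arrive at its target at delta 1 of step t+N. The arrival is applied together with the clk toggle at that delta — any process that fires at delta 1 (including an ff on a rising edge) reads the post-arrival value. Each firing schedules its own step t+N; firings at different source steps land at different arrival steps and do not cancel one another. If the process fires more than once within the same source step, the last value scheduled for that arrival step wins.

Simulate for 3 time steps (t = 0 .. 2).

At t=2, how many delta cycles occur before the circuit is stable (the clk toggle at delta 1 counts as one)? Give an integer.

t=0 Δ0: c=0 clk=0 h=0 e=1 f=1 j=0 g=0 b=1 d=1 a=0
  Δ1: clk:0→1
  Δ2: g:0→1, b:1→0
  Δ3: c:0→1, e:1→0
  (3Δ to stable)
t=1 Δ0: c=1 clk=1 h=0 e=0 f=1 j=0 g=1 b=0 d=1 a=0
  Δ1: clk:1→0
  (1Δ to stable)
t=2 Δ0: c=1 clk=0 h=0 e=0 f=1 j=0 g=1 b=0 d=1 a=0
  Δ1: clk:0→1, h:0→1
  Δ2: c:1→0
  (2Δ to stable)

2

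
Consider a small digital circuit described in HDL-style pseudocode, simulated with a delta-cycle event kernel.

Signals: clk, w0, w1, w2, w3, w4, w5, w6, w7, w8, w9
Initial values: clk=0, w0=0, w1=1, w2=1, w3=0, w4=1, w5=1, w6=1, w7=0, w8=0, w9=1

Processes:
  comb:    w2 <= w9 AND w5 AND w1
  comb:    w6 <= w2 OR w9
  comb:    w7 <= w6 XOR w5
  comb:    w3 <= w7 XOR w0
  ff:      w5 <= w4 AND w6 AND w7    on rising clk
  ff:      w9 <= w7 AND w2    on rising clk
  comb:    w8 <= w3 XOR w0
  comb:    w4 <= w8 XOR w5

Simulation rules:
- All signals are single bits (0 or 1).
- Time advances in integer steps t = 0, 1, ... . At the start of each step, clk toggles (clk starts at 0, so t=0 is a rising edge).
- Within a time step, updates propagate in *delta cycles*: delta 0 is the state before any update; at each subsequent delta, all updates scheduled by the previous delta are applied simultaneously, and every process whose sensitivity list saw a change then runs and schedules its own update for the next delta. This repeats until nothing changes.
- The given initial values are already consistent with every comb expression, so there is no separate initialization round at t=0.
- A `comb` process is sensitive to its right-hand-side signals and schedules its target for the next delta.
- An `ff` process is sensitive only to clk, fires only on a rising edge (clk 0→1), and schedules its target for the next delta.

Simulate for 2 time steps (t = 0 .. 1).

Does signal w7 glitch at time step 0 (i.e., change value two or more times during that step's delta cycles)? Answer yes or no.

yes

t=0 Δ0: w1=1 clk=0 w0=0 w7=0 w2=1 w6=1 w8=0 w4=1 w9=1 w3=0 w5=1
  Δ1: clk:0→1
  Δ2: w9:1→0, w5:1→0
  Δ3: w7:0→1, w2:1→0, w4:1→0
  Δ4: w6:1→0, w3:0→1
  Δ5: w7:1→0, w8:0→1
  Δ6: w4:0→1, w3:1→0
  Δ7: w8:1→0
  Δ8: w4:1→0
  (8Δ to stable)
t=1 Δ0: w1=1 clk=1 w0=0 w7=0 w2=0 w6=0 w8=0 w4=0 w9=0 w3=0 w5=0
  Δ1: clk:1→0
  (1Δ to stable)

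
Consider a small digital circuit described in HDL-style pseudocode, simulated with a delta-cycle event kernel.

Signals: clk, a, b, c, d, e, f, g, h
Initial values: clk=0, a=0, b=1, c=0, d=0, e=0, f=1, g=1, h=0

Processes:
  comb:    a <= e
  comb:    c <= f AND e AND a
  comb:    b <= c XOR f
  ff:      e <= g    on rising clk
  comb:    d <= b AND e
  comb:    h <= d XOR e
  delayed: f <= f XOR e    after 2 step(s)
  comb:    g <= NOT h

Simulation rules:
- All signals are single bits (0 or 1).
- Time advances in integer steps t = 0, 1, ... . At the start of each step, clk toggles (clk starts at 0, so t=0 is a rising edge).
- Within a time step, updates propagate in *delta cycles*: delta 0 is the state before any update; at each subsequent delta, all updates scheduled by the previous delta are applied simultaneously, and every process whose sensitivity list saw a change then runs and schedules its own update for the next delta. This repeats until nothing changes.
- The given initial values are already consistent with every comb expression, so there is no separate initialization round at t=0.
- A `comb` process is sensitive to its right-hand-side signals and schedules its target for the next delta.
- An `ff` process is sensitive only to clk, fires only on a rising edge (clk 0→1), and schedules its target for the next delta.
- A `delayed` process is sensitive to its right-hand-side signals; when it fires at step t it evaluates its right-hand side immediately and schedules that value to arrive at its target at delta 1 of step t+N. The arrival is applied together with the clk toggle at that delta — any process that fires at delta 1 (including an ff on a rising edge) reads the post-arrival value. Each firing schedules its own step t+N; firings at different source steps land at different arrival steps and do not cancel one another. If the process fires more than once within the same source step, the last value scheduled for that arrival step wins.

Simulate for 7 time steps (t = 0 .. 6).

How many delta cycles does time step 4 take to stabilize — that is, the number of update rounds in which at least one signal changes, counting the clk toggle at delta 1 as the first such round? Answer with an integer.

4

t=0 Δ0: e=0 a=0 g=1 f=1 clk=0 c=0 d=0 b=1 h=0
  Δ1: clk:0→1
  Δ2: e:0→1
  Δ3: a:0→1, d:0→1, h:0→1
  Δ4: g:1→0, c:0→1, h:1→0
  Δ5: g:0→1, b:1→0
  Δ6: d:1→0
  Δ7: h:0→1
  Δ8: g:1→0
  (8Δ to stable)
t=1 Δ0: e=1 a=1 g=0 f=1 clk=1 c=1 d=0 b=0 h=1
  Δ1: clk:1→0
  (1Δ to stable)
t=2 Δ0: e=1 a=1 g=0 f=1 clk=0 c=1 d=0 b=0 h=1
  Δ1: f:1→0, clk:0→1
  Δ2: e:1→0, c:1→0, b:0→1
  Δ3: a:1→0, b:1→0, h:1→0
  Δ4: g:0→1
  (4Δ to stable)
t=3 Δ0: e=0 a=0 g=1 f=0 clk=1 c=0 d=0 b=0 h=0
  Δ1: clk:1→0
  (1Δ to stable)
t=4 Δ0: e=0 a=0 g=1 f=0 clk=0 c=0 d=0 b=0 h=0
  Δ1: clk:0→1
  Δ2: e:0→1
  Δ3: a:0→1, h:0→1
  Δ4: g:1→0
  (4Δ to stable)
t=5 Δ0: e=1 a=1 g=0 f=0 clk=1 c=0 d=0 b=0 h=1
  Δ1: clk:1→0
  (1Δ to stable)
t=6 Δ0: e=1 a=1 g=0 f=0 clk=0 c=0 d=0 b=0 h=1
  Δ1: f:0→1, clk:0→1
  Δ2: e:1→0, c:0→1, b:0→1
  Δ3: a:1→0, c:1→0, b:1→0, h:1→0
  Δ4: g:0→1, b:0→1
  (4Δ to stable)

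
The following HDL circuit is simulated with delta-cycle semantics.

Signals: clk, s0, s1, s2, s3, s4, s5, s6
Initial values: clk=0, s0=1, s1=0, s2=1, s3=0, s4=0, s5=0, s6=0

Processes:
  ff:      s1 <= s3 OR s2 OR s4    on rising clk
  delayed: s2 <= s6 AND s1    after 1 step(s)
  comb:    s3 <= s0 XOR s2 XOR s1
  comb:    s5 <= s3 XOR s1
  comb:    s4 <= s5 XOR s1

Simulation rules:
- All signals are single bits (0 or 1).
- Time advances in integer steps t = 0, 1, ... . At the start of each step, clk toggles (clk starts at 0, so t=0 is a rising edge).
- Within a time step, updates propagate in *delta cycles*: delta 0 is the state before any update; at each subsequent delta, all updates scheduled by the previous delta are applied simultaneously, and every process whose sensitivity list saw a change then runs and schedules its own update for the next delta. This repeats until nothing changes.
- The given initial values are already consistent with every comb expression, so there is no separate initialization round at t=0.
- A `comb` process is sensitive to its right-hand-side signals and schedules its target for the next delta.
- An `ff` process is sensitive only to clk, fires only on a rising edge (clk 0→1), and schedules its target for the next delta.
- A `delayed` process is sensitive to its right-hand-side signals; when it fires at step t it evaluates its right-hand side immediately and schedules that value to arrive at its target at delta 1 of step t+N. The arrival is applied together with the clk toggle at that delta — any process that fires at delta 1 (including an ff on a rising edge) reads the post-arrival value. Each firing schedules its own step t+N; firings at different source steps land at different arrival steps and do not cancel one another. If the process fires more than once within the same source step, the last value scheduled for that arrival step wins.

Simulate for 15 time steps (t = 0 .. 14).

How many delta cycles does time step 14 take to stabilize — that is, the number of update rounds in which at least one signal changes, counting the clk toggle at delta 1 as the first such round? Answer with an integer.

[bits: s6,s1,s3,s5,s2,clk,s0,s4]
t=0: Δ0=00001010 Δ1=00001110 Δ2=01001110 Δ3=01111111 Δ4=01101110 Δ5=01101111 | 5Δ
t=1: Δ0=01101111 Δ1=01100011 Δ2=01000011 Δ3=01010011 Δ4=01010010 | 4Δ
t=2: Δ0=01010010 Δ1=01010110 Δ2=00010110 Δ3=00100111 Δ4=00110110 Δ5=00110111 | 5Δ
t=3: Δ0=00110111 Δ1=00110011 | 1Δ
t=4: Δ0=00110011 Δ1=00110111 Δ2=01110111 Δ3=01000110 Δ4=01010111 Δ5=01010110 | 5Δ
t=5: Δ0=01010110 Δ1=01010010 | 1Δ
t=6: Δ0=01010010 Δ1=01010110 Δ2=00010110 Δ3=00100111 Δ4=00110110 Δ5=00110111 | 5Δ
t=7: Δ0=00110111 Δ1=00110011 | 1Δ
t=8: Δ0=00110011 Δ1=00110111 Δ2=01110111 Δ3=01000110 Δ4=01010111 Δ5=01010110 | 5Δ
t=9: Δ0=01010110 Δ1=01010010 | 1Δ
t=10: Δ0=01010010 Δ1=01010110 Δ2=00010110 Δ3=00100111 Δ4=00110110 Δ5=00110111 | 5Δ
t=11: Δ0=00110111 Δ1=00110011 | 1Δ
t=12: Δ0=00110011 Δ1=00110111 Δ2=01110111 Δ3=01000110 Δ4=01010111 Δ5=01010110 | 5Δ
t=13: Δ0=01010110 Δ1=01010010 | 1Δ
t=14: Δ0=01010010 Δ1=01010110 Δ2=00010110 Δ3=00100111 Δ4=00110110 Δ5=00110111 | 5Δ

5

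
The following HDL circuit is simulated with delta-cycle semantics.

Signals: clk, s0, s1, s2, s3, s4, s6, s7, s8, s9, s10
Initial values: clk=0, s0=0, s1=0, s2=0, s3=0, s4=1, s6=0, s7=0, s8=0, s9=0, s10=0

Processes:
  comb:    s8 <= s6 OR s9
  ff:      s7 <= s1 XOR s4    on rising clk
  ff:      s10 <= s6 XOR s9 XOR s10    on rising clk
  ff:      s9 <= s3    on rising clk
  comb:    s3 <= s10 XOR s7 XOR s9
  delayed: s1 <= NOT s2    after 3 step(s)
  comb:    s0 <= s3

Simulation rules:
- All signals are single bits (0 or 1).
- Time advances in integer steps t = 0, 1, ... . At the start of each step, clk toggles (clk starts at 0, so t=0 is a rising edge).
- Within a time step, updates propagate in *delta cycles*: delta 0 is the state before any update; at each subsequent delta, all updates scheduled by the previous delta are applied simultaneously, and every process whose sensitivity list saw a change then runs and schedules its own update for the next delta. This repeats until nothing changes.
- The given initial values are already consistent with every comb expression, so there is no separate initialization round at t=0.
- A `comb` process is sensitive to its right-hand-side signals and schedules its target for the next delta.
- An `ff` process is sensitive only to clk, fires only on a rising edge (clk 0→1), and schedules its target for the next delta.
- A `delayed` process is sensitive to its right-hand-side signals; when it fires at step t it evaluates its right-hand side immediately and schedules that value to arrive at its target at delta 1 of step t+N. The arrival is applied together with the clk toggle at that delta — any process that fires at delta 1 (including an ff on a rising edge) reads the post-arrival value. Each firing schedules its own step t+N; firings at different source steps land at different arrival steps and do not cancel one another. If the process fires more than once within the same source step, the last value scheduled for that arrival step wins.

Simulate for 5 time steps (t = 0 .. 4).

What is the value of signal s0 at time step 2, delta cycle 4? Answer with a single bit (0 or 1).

0

t=0 Δ0: s4=1 s2=0 s9=0 clk=0 s1=0 s6=0 s0=0 s10=0 s7=0 s8=0 s3=0
  Δ1: clk:0→1
  Δ2: s7:0→1
  Δ3: s3:0→1
  Δ4: s0:0→1
  (4Δ to stable)
t=1 Δ0: s4=1 s2=0 s9=0 clk=1 s1=0 s6=0 s0=1 s10=0 s7=1 s8=0 s3=1
  Δ1: clk:1→0
  (1Δ to stable)
t=2 Δ0: s4=1 s2=0 s9=0 clk=0 s1=0 s6=0 s0=1 s10=0 s7=1 s8=0 s3=1
  Δ1: clk:0→1
  Δ2: s9:0→1
  Δ3: s8:0→1, s3:1→0
  Δ4: s0:1→0
  (4Δ to stable)
t=3 Δ0: s4=1 s2=0 s9=1 clk=1 s1=0 s6=0 s0=0 s10=0 s7=1 s8=1 s3=0
  Δ1: clk:1→0
  (1Δ to stable)
t=4 Δ0: s4=1 s2=0 s9=1 clk=0 s1=0 s6=0 s0=0 s10=0 s7=1 s8=1 s3=0
  Δ1: clk:0→1
  Δ2: s9:1→0, s10:0→1
  Δ3: s8:1→0
  (3Δ to stable)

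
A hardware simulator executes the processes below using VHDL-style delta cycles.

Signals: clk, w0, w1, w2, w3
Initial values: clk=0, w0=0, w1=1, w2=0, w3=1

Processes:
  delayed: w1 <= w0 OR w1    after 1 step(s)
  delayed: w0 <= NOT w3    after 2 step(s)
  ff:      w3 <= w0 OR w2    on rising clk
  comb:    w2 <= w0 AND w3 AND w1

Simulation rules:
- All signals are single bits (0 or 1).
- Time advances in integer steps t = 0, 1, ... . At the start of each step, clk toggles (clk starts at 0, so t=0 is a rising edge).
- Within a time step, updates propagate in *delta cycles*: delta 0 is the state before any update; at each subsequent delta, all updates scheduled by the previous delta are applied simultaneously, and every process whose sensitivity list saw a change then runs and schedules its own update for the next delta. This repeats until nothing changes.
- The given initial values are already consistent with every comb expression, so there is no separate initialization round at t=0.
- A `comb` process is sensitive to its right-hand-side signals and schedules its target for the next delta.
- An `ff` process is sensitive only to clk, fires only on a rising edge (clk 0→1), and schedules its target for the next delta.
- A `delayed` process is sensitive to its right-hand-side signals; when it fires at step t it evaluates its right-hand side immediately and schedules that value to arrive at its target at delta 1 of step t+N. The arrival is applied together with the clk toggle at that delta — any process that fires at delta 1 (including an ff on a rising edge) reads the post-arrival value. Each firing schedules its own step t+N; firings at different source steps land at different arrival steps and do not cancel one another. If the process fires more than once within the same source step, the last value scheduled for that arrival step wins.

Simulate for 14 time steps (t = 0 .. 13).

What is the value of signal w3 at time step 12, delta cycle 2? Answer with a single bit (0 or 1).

0

t0.Δ0 w3=1 w1=1 w0=0 clk=0 w2=0
t0.Δ1 w3=1 w1=1 w0=0 clk=1 w2=0
t0.Δ2 w3=0 w1=1 w0=0 clk=1 w2=0
t1.Δ0 w3=0 w1=1 w0=0 clk=1 w2=0
t1.Δ1 w3=0 w1=1 w0=0 clk=0 w2=0
t2.Δ0 w3=0 w1=1 w0=0 clk=0 w2=0
t2.Δ1 w3=0 w1=1 w0=1 clk=1 w2=0
t2.Δ2 w3=1 w1=1 w0=1 clk=1 w2=0
t2.Δ3 w3=1 w1=1 w0=1 clk=1 w2=1
t3.Δ0 w3=1 w1=1 w0=1 clk=1 w2=1
t3.Δ1 w3=1 w1=1 w0=1 clk=0 w2=1
t4.Δ0 w3=1 w1=1 w0=1 clk=0 w2=1
t4.Δ1 w3=1 w1=1 w0=0 clk=1 w2=1
t4.Δ2 w3=1 w1=1 w0=0 clk=1 w2=0
t5.Δ0 w3=1 w1=1 w0=0 clk=1 w2=0
t5.Δ1 w3=1 w1=1 w0=0 clk=0 w2=0
t6.Δ0 w3=1 w1=1 w0=0 clk=0 w2=0
t6.Δ1 w3=1 w1=1 w0=0 clk=1 w2=0
t6.Δ2 w3=0 w1=1 w0=0 clk=1 w2=0
t7.Δ0 w3=0 w1=1 w0=0 clk=1 w2=0
t7.Δ1 w3=0 w1=1 w0=0 clk=0 w2=0
t8.Δ0 w3=0 w1=1 w0=0 clk=0 w2=0
t8.Δ1 w3=0 w1=1 w0=1 clk=1 w2=0
t8.Δ2 w3=1 w1=1 w0=1 clk=1 w2=0
t8.Δ3 w3=1 w1=1 w0=1 clk=1 w2=1
t9.Δ0 w3=1 w1=1 w0=1 clk=1 w2=1
t9.Δ1 w3=1 w1=1 w0=1 clk=0 w2=1
t10.Δ0 w3=1 w1=1 w0=1 clk=0 w2=1
t10.Δ1 w3=1 w1=1 w0=0 clk=1 w2=1
t10.Δ2 w3=1 w1=1 w0=0 clk=1 w2=0
t11.Δ0 w3=1 w1=1 w0=0 clk=1 w2=0
t11.Δ1 w3=1 w1=1 w0=0 clk=0 w2=0
t12.Δ0 w3=1 w1=1 w0=0 clk=0 w2=0
t12.Δ1 w3=1 w1=1 w0=0 clk=1 w2=0
t12.Δ2 w3=0 w1=1 w0=0 clk=1 w2=0
t13.Δ0 w3=0 w1=1 w0=0 clk=1 w2=0
t13.Δ1 w3=0 w1=1 w0=0 clk=0 w2=0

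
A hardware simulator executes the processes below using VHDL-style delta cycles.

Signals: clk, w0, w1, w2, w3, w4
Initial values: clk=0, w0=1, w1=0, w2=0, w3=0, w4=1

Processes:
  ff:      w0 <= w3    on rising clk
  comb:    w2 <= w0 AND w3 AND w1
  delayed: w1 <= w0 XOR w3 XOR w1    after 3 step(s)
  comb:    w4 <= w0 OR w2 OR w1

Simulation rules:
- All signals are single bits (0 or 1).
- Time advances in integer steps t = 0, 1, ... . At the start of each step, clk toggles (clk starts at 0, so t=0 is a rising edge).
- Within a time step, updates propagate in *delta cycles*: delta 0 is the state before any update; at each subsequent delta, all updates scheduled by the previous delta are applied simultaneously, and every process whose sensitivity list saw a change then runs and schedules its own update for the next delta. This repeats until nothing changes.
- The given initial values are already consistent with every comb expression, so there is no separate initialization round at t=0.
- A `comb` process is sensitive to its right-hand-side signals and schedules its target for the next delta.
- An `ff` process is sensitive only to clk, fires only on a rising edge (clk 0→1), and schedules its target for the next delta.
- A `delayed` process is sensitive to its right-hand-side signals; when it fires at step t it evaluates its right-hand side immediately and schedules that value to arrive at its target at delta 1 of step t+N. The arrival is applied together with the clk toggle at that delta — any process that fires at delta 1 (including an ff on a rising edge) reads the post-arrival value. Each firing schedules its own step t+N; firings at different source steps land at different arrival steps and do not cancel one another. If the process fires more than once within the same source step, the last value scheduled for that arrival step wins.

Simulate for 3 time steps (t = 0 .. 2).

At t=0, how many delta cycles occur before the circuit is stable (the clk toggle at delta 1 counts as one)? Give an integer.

t0.Δ0 w2=0 w4=1 w3=0 w1=0 clk=0 w0=1
t0.Δ1 w2=0 w4=1 w3=0 w1=0 clk=1 w0=1
t0.Δ2 w2=0 w4=1 w3=0 w1=0 clk=1 w0=0
t0.Δ3 w2=0 w4=0 w3=0 w1=0 clk=1 w0=0
t1.Δ0 w2=0 w4=0 w3=0 w1=0 clk=1 w0=0
t1.Δ1 w2=0 w4=0 w3=0 w1=0 clk=0 w0=0
t2.Δ0 w2=0 w4=0 w3=0 w1=0 clk=0 w0=0
t2.Δ1 w2=0 w4=0 w3=0 w1=0 clk=1 w0=0

3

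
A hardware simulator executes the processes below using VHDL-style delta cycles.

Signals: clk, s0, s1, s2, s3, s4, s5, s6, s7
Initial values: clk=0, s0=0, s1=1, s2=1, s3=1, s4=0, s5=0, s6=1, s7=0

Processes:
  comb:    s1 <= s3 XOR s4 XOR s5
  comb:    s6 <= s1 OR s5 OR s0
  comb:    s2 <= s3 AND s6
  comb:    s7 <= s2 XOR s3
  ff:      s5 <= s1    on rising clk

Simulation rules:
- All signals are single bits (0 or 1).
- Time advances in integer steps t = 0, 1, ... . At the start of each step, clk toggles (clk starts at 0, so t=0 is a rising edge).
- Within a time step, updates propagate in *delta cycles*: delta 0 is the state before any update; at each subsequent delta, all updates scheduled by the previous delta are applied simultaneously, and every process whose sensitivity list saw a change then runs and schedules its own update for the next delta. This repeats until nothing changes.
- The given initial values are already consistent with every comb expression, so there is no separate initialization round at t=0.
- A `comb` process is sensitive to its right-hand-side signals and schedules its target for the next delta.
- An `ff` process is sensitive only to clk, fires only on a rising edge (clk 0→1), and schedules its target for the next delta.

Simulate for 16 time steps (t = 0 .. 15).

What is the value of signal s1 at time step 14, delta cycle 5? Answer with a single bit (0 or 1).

1

t0.Δ0 s7=0 s1=1 clk=0 s4=0 s5=0 s6=1 s3=1 s2=1 s0=0
t0.Δ1 s7=0 s1=1 clk=1 s4=0 s5=0 s6=1 s3=1 s2=1 s0=0
t0.Δ2 s7=0 s1=1 clk=1 s4=0 s5=1 s6=1 s3=1 s2=1 s0=0
t0.Δ3 s7=0 s1=0 clk=1 s4=0 s5=1 s6=1 s3=1 s2=1 s0=0
t1.Δ0 s7=0 s1=0 clk=1 s4=0 s5=1 s6=1 s3=1 s2=1 s0=0
t1.Δ1 s7=0 s1=0 clk=0 s4=0 s5=1 s6=1 s3=1 s2=1 s0=0
t2.Δ0 s7=0 s1=0 clk=0 s4=0 s5=1 s6=1 s3=1 s2=1 s0=0
t2.Δ1 s7=0 s1=0 clk=1 s4=0 s5=1 s6=1 s3=1 s2=1 s0=0
t2.Δ2 s7=0 s1=0 clk=1 s4=0 s5=0 s6=1 s3=1 s2=1 s0=0
t2.Δ3 s7=0 s1=1 clk=1 s4=0 s5=0 s6=0 s3=1 s2=1 s0=0
t2.Δ4 s7=0 s1=1 clk=1 s4=0 s5=0 s6=1 s3=1 s2=0 s0=0
t2.Δ5 s7=1 s1=1 clk=1 s4=0 s5=0 s6=1 s3=1 s2=1 s0=0
t2.Δ6 s7=0 s1=1 clk=1 s4=0 s5=0 s6=1 s3=1 s2=1 s0=0
t3.Δ0 s7=0 s1=1 clk=1 s4=0 s5=0 s6=1 s3=1 s2=1 s0=0
t3.Δ1 s7=0 s1=1 clk=0 s4=0 s5=0 s6=1 s3=1 s2=1 s0=0
t4.Δ0 s7=0 s1=1 clk=0 s4=0 s5=0 s6=1 s3=1 s2=1 s0=0
t4.Δ1 s7=0 s1=1 clk=1 s4=0 s5=0 s6=1 s3=1 s2=1 s0=0
t4.Δ2 s7=0 s1=1 clk=1 s4=0 s5=1 s6=1 s3=1 s2=1 s0=0
t4.Δ3 s7=0 s1=0 clk=1 s4=0 s5=1 s6=1 s3=1 s2=1 s0=0
t5.Δ0 s7=0 s1=0 clk=1 s4=0 s5=1 s6=1 s3=1 s2=1 s0=0
t5.Δ1 s7=0 s1=0 clk=0 s4=0 s5=1 s6=1 s3=1 s2=1 s0=0
t6.Δ0 s7=0 s1=0 clk=0 s4=0 s5=1 s6=1 s3=1 s2=1 s0=0
t6.Δ1 s7=0 s1=0 clk=1 s4=0 s5=1 s6=1 s3=1 s2=1 s0=0
t6.Δ2 s7=0 s1=0 clk=1 s4=0 s5=0 s6=1 s3=1 s2=1 s0=0
t6.Δ3 s7=0 s1=1 clk=1 s4=0 s5=0 s6=0 s3=1 s2=1 s0=0
t6.Δ4 s7=0 s1=1 clk=1 s4=0 s5=0 s6=1 s3=1 s2=0 s0=0
t6.Δ5 s7=1 s1=1 clk=1 s4=0 s5=0 s6=1 s3=1 s2=1 s0=0
t6.Δ6 s7=0 s1=1 clk=1 s4=0 s5=0 s6=1 s3=1 s2=1 s0=0
t7.Δ0 s7=0 s1=1 clk=1 s4=0 s5=0 s6=1 s3=1 s2=1 s0=0
t7.Δ1 s7=0 s1=1 clk=0 s4=0 s5=0 s6=1 s3=1 s2=1 s0=0
t8.Δ0 s7=0 s1=1 clk=0 s4=0 s5=0 s6=1 s3=1 s2=1 s0=0
t8.Δ1 s7=0 s1=1 clk=1 s4=0 s5=0 s6=1 s3=1 s2=1 s0=0
t8.Δ2 s7=0 s1=1 clk=1 s4=0 s5=1 s6=1 s3=1 s2=1 s0=0
t8.Δ3 s7=0 s1=0 clk=1 s4=0 s5=1 s6=1 s3=1 s2=1 s0=0
t9.Δ0 s7=0 s1=0 clk=1 s4=0 s5=1 s6=1 s3=1 s2=1 s0=0
t9.Δ1 s7=0 s1=0 clk=0 s4=0 s5=1 s6=1 s3=1 s2=1 s0=0
t10.Δ0 s7=0 s1=0 clk=0 s4=0 s5=1 s6=1 s3=1 s2=1 s0=0
t10.Δ1 s7=0 s1=0 clk=1 s4=0 s5=1 s6=1 s3=1 s2=1 s0=0
t10.Δ2 s7=0 s1=0 clk=1 s4=0 s5=0 s6=1 s3=1 s2=1 s0=0
t10.Δ3 s7=0 s1=1 clk=1 s4=0 s5=0 s6=0 s3=1 s2=1 s0=0
t10.Δ4 s7=0 s1=1 clk=1 s4=0 s5=0 s6=1 s3=1 s2=0 s0=0
t10.Δ5 s7=1 s1=1 clk=1 s4=0 s5=0 s6=1 s3=1 s2=1 s0=0
t10.Δ6 s7=0 s1=1 clk=1 s4=0 s5=0 s6=1 s3=1 s2=1 s0=0
t11.Δ0 s7=0 s1=1 clk=1 s4=0 s5=0 s6=1 s3=1 s2=1 s0=0
t11.Δ1 s7=0 s1=1 clk=0 s4=0 s5=0 s6=1 s3=1 s2=1 s0=0
t12.Δ0 s7=0 s1=1 clk=0 s4=0 s5=0 s6=1 s3=1 s2=1 s0=0
t12.Δ1 s7=0 s1=1 clk=1 s4=0 s5=0 s6=1 s3=1 s2=1 s0=0
t12.Δ2 s7=0 s1=1 clk=1 s4=0 s5=1 s6=1 s3=1 s2=1 s0=0
t12.Δ3 s7=0 s1=0 clk=1 s4=0 s5=1 s6=1 s3=1 s2=1 s0=0
t13.Δ0 s7=0 s1=0 clk=1 s4=0 s5=1 s6=1 s3=1 s2=1 s0=0
t13.Δ1 s7=0 s1=0 clk=0 s4=0 s5=1 s6=1 s3=1 s2=1 s0=0
t14.Δ0 s7=0 s1=0 clk=0 s4=0 s5=1 s6=1 s3=1 s2=1 s0=0
t14.Δ1 s7=0 s1=0 clk=1 s4=0 s5=1 s6=1 s3=1 s2=1 s0=0
t14.Δ2 s7=0 s1=0 clk=1 s4=0 s5=0 s6=1 s3=1 s2=1 s0=0
t14.Δ3 s7=0 s1=1 clk=1 s4=0 s5=0 s6=0 s3=1 s2=1 s0=0
t14.Δ4 s7=0 s1=1 clk=1 s4=0 s5=0 s6=1 s3=1 s2=0 s0=0
t14.Δ5 s7=1 s1=1 clk=1 s4=0 s5=0 s6=1 s3=1 s2=1 s0=0
t14.Δ6 s7=0 s1=1 clk=1 s4=0 s5=0 s6=1 s3=1 s2=1 s0=0
t15.Δ0 s7=0 s1=1 clk=1 s4=0 s5=0 s6=1 s3=1 s2=1 s0=0
t15.Δ1 s7=0 s1=1 clk=0 s4=0 s5=0 s6=1 s3=1 s2=1 s0=0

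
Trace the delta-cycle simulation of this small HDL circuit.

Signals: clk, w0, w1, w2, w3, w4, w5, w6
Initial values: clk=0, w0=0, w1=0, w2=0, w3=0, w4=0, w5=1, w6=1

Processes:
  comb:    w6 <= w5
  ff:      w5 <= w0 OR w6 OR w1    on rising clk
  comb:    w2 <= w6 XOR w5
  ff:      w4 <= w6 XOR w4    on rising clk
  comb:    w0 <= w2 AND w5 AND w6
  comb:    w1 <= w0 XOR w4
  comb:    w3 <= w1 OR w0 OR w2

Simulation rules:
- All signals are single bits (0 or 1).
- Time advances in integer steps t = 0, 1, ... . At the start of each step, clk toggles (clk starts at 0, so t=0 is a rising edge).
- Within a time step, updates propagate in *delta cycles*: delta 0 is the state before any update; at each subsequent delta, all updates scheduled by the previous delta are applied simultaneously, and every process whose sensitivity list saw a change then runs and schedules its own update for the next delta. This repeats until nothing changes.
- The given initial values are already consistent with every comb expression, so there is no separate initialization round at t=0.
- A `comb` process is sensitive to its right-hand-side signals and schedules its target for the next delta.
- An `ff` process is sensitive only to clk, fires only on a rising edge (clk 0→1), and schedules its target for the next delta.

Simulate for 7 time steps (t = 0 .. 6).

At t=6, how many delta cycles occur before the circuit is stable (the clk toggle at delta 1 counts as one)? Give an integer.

4

t0.Δ0 w1=0 w3=0 w6=1 w5=1 w0=0 clk=0 w2=0 w4=0
t0.Δ1 w1=0 w3=0 w6=1 w5=1 w0=0 clk=1 w2=0 w4=0
t0.Δ2 w1=0 w3=0 w6=1 w5=1 w0=0 clk=1 w2=0 w4=1
t0.Δ3 w1=1 w3=0 w6=1 w5=1 w0=0 clk=1 w2=0 w4=1
t0.Δ4 w1=1 w3=1 w6=1 w5=1 w0=0 clk=1 w2=0 w4=1
t1.Δ0 w1=1 w3=1 w6=1 w5=1 w0=0 clk=1 w2=0 w4=1
t1.Δ1 w1=1 w3=1 w6=1 w5=1 w0=0 clk=0 w2=0 w4=1
t2.Δ0 w1=1 w3=1 w6=1 w5=1 w0=0 clk=0 w2=0 w4=1
t2.Δ1 w1=1 w3=1 w6=1 w5=1 w0=0 clk=1 w2=0 w4=1
t2.Δ2 w1=1 w3=1 w6=1 w5=1 w0=0 clk=1 w2=0 w4=0
t2.Δ3 w1=0 w3=1 w6=1 w5=1 w0=0 clk=1 w2=0 w4=0
t2.Δ4 w1=0 w3=0 w6=1 w5=1 w0=0 clk=1 w2=0 w4=0
t3.Δ0 w1=0 w3=0 w6=1 w5=1 w0=0 clk=1 w2=0 w4=0
t3.Δ1 w1=0 w3=0 w6=1 w5=1 w0=0 clk=0 w2=0 w4=0
t4.Δ0 w1=0 w3=0 w6=1 w5=1 w0=0 clk=0 w2=0 w4=0
t4.Δ1 w1=0 w3=0 w6=1 w5=1 w0=0 clk=1 w2=0 w4=0
t4.Δ2 w1=0 w3=0 w6=1 w5=1 w0=0 clk=1 w2=0 w4=1
t4.Δ3 w1=1 w3=0 w6=1 w5=1 w0=0 clk=1 w2=0 w4=1
t4.Δ4 w1=1 w3=1 w6=1 w5=1 w0=0 clk=1 w2=0 w4=1
t5.Δ0 w1=1 w3=1 w6=1 w5=1 w0=0 clk=1 w2=0 w4=1
t5.Δ1 w1=1 w3=1 w6=1 w5=1 w0=0 clk=0 w2=0 w4=1
t6.Δ0 w1=1 w3=1 w6=1 w5=1 w0=0 clk=0 w2=0 w4=1
t6.Δ1 w1=1 w3=1 w6=1 w5=1 w0=0 clk=1 w2=0 w4=1
t6.Δ2 w1=1 w3=1 w6=1 w5=1 w0=0 clk=1 w2=0 w4=0
t6.Δ3 w1=0 w3=1 w6=1 w5=1 w0=0 clk=1 w2=0 w4=0
t6.Δ4 w1=0 w3=0 w6=1 w5=1 w0=0 clk=1 w2=0 w4=0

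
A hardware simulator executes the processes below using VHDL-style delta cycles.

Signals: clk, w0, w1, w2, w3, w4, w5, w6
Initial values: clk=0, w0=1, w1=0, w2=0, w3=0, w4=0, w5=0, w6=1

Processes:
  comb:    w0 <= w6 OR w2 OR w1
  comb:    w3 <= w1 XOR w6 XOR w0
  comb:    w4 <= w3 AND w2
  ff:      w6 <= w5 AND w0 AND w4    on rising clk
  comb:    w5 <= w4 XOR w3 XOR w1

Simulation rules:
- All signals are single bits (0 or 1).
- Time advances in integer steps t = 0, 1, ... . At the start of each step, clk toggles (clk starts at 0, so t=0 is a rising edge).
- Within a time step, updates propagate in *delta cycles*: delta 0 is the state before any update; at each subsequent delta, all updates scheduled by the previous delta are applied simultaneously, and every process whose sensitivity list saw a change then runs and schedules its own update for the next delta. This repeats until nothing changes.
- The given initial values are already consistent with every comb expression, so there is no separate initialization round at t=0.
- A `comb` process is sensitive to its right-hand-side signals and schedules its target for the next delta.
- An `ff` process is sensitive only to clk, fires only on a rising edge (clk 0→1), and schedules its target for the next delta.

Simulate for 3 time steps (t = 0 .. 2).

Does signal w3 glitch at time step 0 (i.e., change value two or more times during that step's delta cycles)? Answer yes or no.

yes

[bits: w3,w4,clk,w1,w6,w5,w2,w0]
t=0: Δ0=00001001 Δ1=00101001 Δ2=00100001 Δ3=10100000 Δ4=00100100 Δ5=00100000 | 5Δ
t=1: Δ0=00100000 Δ1=00000000 | 1Δ
t=2: Δ0=00000000 Δ1=00100000 | 1Δ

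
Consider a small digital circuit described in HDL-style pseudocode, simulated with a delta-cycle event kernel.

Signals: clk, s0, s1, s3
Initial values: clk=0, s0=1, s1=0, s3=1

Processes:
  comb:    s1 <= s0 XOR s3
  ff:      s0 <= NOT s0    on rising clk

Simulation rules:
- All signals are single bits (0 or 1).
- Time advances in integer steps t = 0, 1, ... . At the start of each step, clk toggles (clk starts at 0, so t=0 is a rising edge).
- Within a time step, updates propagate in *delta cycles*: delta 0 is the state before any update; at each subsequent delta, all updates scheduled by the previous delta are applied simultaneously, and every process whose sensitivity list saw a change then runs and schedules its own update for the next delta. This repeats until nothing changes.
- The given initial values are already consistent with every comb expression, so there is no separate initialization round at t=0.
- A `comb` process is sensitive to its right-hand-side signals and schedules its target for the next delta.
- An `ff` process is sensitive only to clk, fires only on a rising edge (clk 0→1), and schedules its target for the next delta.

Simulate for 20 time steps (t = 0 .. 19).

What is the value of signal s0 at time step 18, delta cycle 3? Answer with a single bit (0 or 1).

[bits: s3,clk,s1,s0]
t=0: Δ0=1001 Δ1=1101 Δ2=1100 Δ3=1110 | 3Δ
t=1: Δ0=1110 Δ1=1010 | 1Δ
t=2: Δ0=1010 Δ1=1110 Δ2=1111 Δ3=1101 | 3Δ
t=3: Δ0=1101 Δ1=1001 | 1Δ
t=4: Δ0=1001 Δ1=1101 Δ2=1100 Δ3=1110 | 3Δ
t=5: Δ0=1110 Δ1=1010 | 1Δ
t=6: Δ0=1010 Δ1=1110 Δ2=1111 Δ3=1101 | 3Δ
t=7: Δ0=1101 Δ1=1001 | 1Δ
t=8: Δ0=1001 Δ1=1101 Δ2=1100 Δ3=1110 | 3Δ
t=9: Δ0=1110 Δ1=1010 | 1Δ
t=10: Δ0=1010 Δ1=1110 Δ2=1111 Δ3=1101 | 3Δ
t=11: Δ0=1101 Δ1=1001 | 1Δ
t=12: Δ0=1001 Δ1=1101 Δ2=1100 Δ3=1110 | 3Δ
t=13: Δ0=1110 Δ1=1010 | 1Δ
t=14: Δ0=1010 Δ1=1110 Δ2=1111 Δ3=1101 | 3Δ
t=15: Δ0=1101 Δ1=1001 | 1Δ
t=16: Δ0=1001 Δ1=1101 Δ2=1100 Δ3=1110 | 3Δ
t=17: Δ0=1110 Δ1=1010 | 1Δ
t=18: Δ0=1010 Δ1=1110 Δ2=1111 Δ3=1101 | 3Δ
t=19: Δ0=1101 Δ1=1001 | 1Δ

1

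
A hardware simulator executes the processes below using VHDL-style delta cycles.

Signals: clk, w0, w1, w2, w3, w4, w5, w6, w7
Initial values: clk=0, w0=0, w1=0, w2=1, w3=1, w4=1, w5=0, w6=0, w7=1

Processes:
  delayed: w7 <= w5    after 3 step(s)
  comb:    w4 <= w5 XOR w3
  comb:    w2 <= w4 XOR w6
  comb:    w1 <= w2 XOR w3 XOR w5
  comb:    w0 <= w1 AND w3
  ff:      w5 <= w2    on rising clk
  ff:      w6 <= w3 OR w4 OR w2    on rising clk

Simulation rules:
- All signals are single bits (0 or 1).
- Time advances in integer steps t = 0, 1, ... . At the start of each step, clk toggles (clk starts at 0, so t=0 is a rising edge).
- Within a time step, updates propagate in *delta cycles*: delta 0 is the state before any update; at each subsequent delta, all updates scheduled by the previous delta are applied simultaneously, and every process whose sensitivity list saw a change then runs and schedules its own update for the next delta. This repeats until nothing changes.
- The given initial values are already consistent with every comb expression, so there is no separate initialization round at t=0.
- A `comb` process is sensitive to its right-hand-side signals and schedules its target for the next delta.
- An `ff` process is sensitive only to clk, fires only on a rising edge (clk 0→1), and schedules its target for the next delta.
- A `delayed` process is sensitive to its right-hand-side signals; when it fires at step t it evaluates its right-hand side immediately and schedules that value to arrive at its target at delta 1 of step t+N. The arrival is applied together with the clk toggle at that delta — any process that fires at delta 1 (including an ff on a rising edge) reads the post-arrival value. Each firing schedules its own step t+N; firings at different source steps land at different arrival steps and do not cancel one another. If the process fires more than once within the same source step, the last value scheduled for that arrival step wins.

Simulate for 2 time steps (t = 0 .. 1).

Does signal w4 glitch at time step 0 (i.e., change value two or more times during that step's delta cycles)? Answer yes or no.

t0.Δ0 clk=0 w3=1 w2=1 w7=1 w5=0 w1=0 w6=0 w0=0 w4=1
t0.Δ1 clk=1 w3=1 w2=1 w7=1 w5=0 w1=0 w6=0 w0=0 w4=1
t0.Δ2 clk=1 w3=1 w2=1 w7=1 w5=1 w1=0 w6=1 w0=0 w4=1
t0.Δ3 clk=1 w3=1 w2=0 w7=1 w5=1 w1=1 w6=1 w0=0 w4=0
t0.Δ4 clk=1 w3=1 w2=1 w7=1 w5=1 w1=0 w6=1 w0=1 w4=0
t0.Δ5 clk=1 w3=1 w2=1 w7=1 w5=1 w1=1 w6=1 w0=0 w4=0
t0.Δ6 clk=1 w3=1 w2=1 w7=1 w5=1 w1=1 w6=1 w0=1 w4=0
t1.Δ0 clk=1 w3=1 w2=1 w7=1 w5=1 w1=1 w6=1 w0=1 w4=0
t1.Δ1 clk=0 w3=1 w2=1 w7=1 w5=1 w1=1 w6=1 w0=1 w4=0

no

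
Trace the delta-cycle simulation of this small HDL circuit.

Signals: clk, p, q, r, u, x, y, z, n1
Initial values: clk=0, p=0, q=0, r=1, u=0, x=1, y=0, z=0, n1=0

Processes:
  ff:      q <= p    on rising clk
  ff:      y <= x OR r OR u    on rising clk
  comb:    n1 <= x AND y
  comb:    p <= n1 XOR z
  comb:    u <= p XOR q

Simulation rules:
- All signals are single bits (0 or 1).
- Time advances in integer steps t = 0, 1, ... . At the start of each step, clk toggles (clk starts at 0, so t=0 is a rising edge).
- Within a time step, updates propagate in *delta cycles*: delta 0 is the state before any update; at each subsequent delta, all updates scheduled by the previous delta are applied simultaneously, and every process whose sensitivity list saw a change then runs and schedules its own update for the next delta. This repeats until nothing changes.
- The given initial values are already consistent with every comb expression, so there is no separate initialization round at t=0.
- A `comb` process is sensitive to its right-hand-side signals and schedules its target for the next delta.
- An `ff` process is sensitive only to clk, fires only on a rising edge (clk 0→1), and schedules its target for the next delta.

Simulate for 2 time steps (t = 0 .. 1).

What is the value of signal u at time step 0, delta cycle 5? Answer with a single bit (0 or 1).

1

[bits: q,y,p,clk,u,z,x,n1,r]
t=0: Δ0=000000101 Δ1=000100101 Δ2=010100101 Δ3=010100111 Δ4=011100111 Δ5=011110111 | 5Δ
t=1: Δ0=011110111 Δ1=011010111 | 1Δ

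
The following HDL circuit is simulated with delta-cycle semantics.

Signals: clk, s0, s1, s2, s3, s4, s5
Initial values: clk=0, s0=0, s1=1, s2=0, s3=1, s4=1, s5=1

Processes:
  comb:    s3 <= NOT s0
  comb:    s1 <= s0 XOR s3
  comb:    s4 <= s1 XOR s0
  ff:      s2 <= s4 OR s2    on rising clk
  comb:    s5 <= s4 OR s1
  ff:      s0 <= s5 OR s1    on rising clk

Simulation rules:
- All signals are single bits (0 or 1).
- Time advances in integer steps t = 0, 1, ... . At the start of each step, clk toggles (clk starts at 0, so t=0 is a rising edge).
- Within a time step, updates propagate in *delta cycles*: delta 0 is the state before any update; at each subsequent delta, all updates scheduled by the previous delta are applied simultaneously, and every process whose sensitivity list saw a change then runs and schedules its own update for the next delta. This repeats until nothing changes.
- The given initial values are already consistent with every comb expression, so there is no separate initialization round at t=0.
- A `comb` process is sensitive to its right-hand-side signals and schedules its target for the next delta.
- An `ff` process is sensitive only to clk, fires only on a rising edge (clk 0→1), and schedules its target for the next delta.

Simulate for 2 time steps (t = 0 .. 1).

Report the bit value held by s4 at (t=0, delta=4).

t0.Δ0 s5=1 clk=0 s2=0 s4=1 s1=1 s3=1 s0=0
t0.Δ1 s5=1 clk=1 s2=0 s4=1 s1=1 s3=1 s0=0
t0.Δ2 s5=1 clk=1 s2=1 s4=1 s1=1 s3=1 s0=1
t0.Δ3 s5=1 clk=1 s2=1 s4=0 s1=0 s3=0 s0=1
t0.Δ4 s5=0 clk=1 s2=1 s4=1 s1=1 s3=0 s0=1
t0.Δ5 s5=1 clk=1 s2=1 s4=0 s1=1 s3=0 s0=1
t1.Δ0 s5=1 clk=1 s2=1 s4=0 s1=1 s3=0 s0=1
t1.Δ1 s5=1 clk=0 s2=1 s4=0 s1=1 s3=0 s0=1

1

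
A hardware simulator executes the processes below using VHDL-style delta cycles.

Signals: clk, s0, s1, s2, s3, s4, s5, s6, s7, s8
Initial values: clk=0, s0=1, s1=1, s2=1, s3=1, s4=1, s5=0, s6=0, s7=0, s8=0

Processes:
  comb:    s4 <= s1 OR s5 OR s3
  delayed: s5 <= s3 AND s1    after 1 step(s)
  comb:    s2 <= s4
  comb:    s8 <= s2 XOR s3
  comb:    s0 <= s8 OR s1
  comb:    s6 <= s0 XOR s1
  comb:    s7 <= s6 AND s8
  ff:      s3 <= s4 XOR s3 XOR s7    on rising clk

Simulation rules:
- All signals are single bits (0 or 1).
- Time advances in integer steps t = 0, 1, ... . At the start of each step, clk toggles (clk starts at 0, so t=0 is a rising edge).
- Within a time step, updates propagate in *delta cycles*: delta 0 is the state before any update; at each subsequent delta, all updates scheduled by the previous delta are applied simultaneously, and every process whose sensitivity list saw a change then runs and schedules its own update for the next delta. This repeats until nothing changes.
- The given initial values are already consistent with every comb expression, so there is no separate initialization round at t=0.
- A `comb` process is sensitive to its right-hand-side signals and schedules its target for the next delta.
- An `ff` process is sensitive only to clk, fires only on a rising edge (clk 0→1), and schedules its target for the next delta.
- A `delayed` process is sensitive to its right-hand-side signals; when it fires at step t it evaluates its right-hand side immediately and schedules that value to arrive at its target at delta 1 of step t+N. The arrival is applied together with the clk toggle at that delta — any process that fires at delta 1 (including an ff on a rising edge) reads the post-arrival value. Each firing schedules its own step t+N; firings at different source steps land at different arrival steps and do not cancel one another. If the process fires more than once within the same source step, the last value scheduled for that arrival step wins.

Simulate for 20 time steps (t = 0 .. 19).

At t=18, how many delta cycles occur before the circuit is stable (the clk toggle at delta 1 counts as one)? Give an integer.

t0.Δ0 s1=1 s7=0 s6=0 s5=0 s0=1 clk=0 s8=0 s3=1 s2=1 s4=1
t0.Δ1 s1=1 s7=0 s6=0 s5=0 s0=1 clk=1 s8=0 s3=1 s2=1 s4=1
t0.Δ2 s1=1 s7=0 s6=0 s5=0 s0=1 clk=1 s8=0 s3=0 s2=1 s4=1
t0.Δ3 s1=1 s7=0 s6=0 s5=0 s0=1 clk=1 s8=1 s3=0 s2=1 s4=1
t1.Δ0 s1=1 s7=0 s6=0 s5=0 s0=1 clk=1 s8=1 s3=0 s2=1 s4=1
t1.Δ1 s1=1 s7=0 s6=0 s5=0 s0=1 clk=0 s8=1 s3=0 s2=1 s4=1
t2.Δ0 s1=1 s7=0 s6=0 s5=0 s0=1 clk=0 s8=1 s3=0 s2=1 s4=1
t2.Δ1 s1=1 s7=0 s6=0 s5=0 s0=1 clk=1 s8=1 s3=0 s2=1 s4=1
t2.Δ2 s1=1 s7=0 s6=0 s5=0 s0=1 clk=1 s8=1 s3=1 s2=1 s4=1
t2.Δ3 s1=1 s7=0 s6=0 s5=0 s0=1 clk=1 s8=0 s3=1 s2=1 s4=1
t3.Δ0 s1=1 s7=0 s6=0 s5=0 s0=1 clk=1 s8=0 s3=1 s2=1 s4=1
t3.Δ1 s1=1 s7=0 s6=0 s5=1 s0=1 clk=0 s8=0 s3=1 s2=1 s4=1
t4.Δ0 s1=1 s7=0 s6=0 s5=1 s0=1 clk=0 s8=0 s3=1 s2=1 s4=1
t4.Δ1 s1=1 s7=0 s6=0 s5=1 s0=1 clk=1 s8=0 s3=1 s2=1 s4=1
t4.Δ2 s1=1 s7=0 s6=0 s5=1 s0=1 clk=1 s8=0 s3=0 s2=1 s4=1
t4.Δ3 s1=1 s7=0 s6=0 s5=1 s0=1 clk=1 s8=1 s3=0 s2=1 s4=1
t5.Δ0 s1=1 s7=0 s6=0 s5=1 s0=1 clk=1 s8=1 s3=0 s2=1 s4=1
t5.Δ1 s1=1 s7=0 s6=0 s5=0 s0=1 clk=0 s8=1 s3=0 s2=1 s4=1
t6.Δ0 s1=1 s7=0 s6=0 s5=0 s0=1 clk=0 s8=1 s3=0 s2=1 s4=1
t6.Δ1 s1=1 s7=0 s6=0 s5=0 s0=1 clk=1 s8=1 s3=0 s2=1 s4=1
t6.Δ2 s1=1 s7=0 s6=0 s5=0 s0=1 clk=1 s8=1 s3=1 s2=1 s4=1
t6.Δ3 s1=1 s7=0 s6=0 s5=0 s0=1 clk=1 s8=0 s3=1 s2=1 s4=1
t7.Δ0 s1=1 s7=0 s6=0 s5=0 s0=1 clk=1 s8=0 s3=1 s2=1 s4=1
t7.Δ1 s1=1 s7=0 s6=0 s5=1 s0=1 clk=0 s8=0 s3=1 s2=1 s4=1
t8.Δ0 s1=1 s7=0 s6=0 s5=1 s0=1 clk=0 s8=0 s3=1 s2=1 s4=1
t8.Δ1 s1=1 s7=0 s6=0 s5=1 s0=1 clk=1 s8=0 s3=1 s2=1 s4=1
t8.Δ2 s1=1 s7=0 s6=0 s5=1 s0=1 clk=1 s8=0 s3=0 s2=1 s4=1
t8.Δ3 s1=1 s7=0 s6=0 s5=1 s0=1 clk=1 s8=1 s3=0 s2=1 s4=1
t9.Δ0 s1=1 s7=0 s6=0 s5=1 s0=1 clk=1 s8=1 s3=0 s2=1 s4=1
t9.Δ1 s1=1 s7=0 s6=0 s5=0 s0=1 clk=0 s8=1 s3=0 s2=1 s4=1
t10.Δ0 s1=1 s7=0 s6=0 s5=0 s0=1 clk=0 s8=1 s3=0 s2=1 s4=1
t10.Δ1 s1=1 s7=0 s6=0 s5=0 s0=1 clk=1 s8=1 s3=0 s2=1 s4=1
t10.Δ2 s1=1 s7=0 s6=0 s5=0 s0=1 clk=1 s8=1 s3=1 s2=1 s4=1
t10.Δ3 s1=1 s7=0 s6=0 s5=0 s0=1 clk=1 s8=0 s3=1 s2=1 s4=1
t11.Δ0 s1=1 s7=0 s6=0 s5=0 s0=1 clk=1 s8=0 s3=1 s2=1 s4=1
t11.Δ1 s1=1 s7=0 s6=0 s5=1 s0=1 clk=0 s8=0 s3=1 s2=1 s4=1
t12.Δ0 s1=1 s7=0 s6=0 s5=1 s0=1 clk=0 s8=0 s3=1 s2=1 s4=1
t12.Δ1 s1=1 s7=0 s6=0 s5=1 s0=1 clk=1 s8=0 s3=1 s2=1 s4=1
t12.Δ2 s1=1 s7=0 s6=0 s5=1 s0=1 clk=1 s8=0 s3=0 s2=1 s4=1
t12.Δ3 s1=1 s7=0 s6=0 s5=1 s0=1 clk=1 s8=1 s3=0 s2=1 s4=1
t13.Δ0 s1=1 s7=0 s6=0 s5=1 s0=1 clk=1 s8=1 s3=0 s2=1 s4=1
t13.Δ1 s1=1 s7=0 s6=0 s5=0 s0=1 clk=0 s8=1 s3=0 s2=1 s4=1
t14.Δ0 s1=1 s7=0 s6=0 s5=0 s0=1 clk=0 s8=1 s3=0 s2=1 s4=1
t14.Δ1 s1=1 s7=0 s6=0 s5=0 s0=1 clk=1 s8=1 s3=0 s2=1 s4=1
t14.Δ2 s1=1 s7=0 s6=0 s5=0 s0=1 clk=1 s8=1 s3=1 s2=1 s4=1
t14.Δ3 s1=1 s7=0 s6=0 s5=0 s0=1 clk=1 s8=0 s3=1 s2=1 s4=1
t15.Δ0 s1=1 s7=0 s6=0 s5=0 s0=1 clk=1 s8=0 s3=1 s2=1 s4=1
t15.Δ1 s1=1 s7=0 s6=0 s5=1 s0=1 clk=0 s8=0 s3=1 s2=1 s4=1
t16.Δ0 s1=1 s7=0 s6=0 s5=1 s0=1 clk=0 s8=0 s3=1 s2=1 s4=1
t16.Δ1 s1=1 s7=0 s6=0 s5=1 s0=1 clk=1 s8=0 s3=1 s2=1 s4=1
t16.Δ2 s1=1 s7=0 s6=0 s5=1 s0=1 clk=1 s8=0 s3=0 s2=1 s4=1
t16.Δ3 s1=1 s7=0 s6=0 s5=1 s0=1 clk=1 s8=1 s3=0 s2=1 s4=1
t17.Δ0 s1=1 s7=0 s6=0 s5=1 s0=1 clk=1 s8=1 s3=0 s2=1 s4=1
t17.Δ1 s1=1 s7=0 s6=0 s5=0 s0=1 clk=0 s8=1 s3=0 s2=1 s4=1
t18.Δ0 s1=1 s7=0 s6=0 s5=0 s0=1 clk=0 s8=1 s3=0 s2=1 s4=1
t18.Δ1 s1=1 s7=0 s6=0 s5=0 s0=1 clk=1 s8=1 s3=0 s2=1 s4=1
t18.Δ2 s1=1 s7=0 s6=0 s5=0 s0=1 clk=1 s8=1 s3=1 s2=1 s4=1
t18.Δ3 s1=1 s7=0 s6=0 s5=0 s0=1 clk=1 s8=0 s3=1 s2=1 s4=1
t19.Δ0 s1=1 s7=0 s6=0 s5=0 s0=1 clk=1 s8=0 s3=1 s2=1 s4=1
t19.Δ1 s1=1 s7=0 s6=0 s5=1 s0=1 clk=0 s8=0 s3=1 s2=1 s4=1

3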